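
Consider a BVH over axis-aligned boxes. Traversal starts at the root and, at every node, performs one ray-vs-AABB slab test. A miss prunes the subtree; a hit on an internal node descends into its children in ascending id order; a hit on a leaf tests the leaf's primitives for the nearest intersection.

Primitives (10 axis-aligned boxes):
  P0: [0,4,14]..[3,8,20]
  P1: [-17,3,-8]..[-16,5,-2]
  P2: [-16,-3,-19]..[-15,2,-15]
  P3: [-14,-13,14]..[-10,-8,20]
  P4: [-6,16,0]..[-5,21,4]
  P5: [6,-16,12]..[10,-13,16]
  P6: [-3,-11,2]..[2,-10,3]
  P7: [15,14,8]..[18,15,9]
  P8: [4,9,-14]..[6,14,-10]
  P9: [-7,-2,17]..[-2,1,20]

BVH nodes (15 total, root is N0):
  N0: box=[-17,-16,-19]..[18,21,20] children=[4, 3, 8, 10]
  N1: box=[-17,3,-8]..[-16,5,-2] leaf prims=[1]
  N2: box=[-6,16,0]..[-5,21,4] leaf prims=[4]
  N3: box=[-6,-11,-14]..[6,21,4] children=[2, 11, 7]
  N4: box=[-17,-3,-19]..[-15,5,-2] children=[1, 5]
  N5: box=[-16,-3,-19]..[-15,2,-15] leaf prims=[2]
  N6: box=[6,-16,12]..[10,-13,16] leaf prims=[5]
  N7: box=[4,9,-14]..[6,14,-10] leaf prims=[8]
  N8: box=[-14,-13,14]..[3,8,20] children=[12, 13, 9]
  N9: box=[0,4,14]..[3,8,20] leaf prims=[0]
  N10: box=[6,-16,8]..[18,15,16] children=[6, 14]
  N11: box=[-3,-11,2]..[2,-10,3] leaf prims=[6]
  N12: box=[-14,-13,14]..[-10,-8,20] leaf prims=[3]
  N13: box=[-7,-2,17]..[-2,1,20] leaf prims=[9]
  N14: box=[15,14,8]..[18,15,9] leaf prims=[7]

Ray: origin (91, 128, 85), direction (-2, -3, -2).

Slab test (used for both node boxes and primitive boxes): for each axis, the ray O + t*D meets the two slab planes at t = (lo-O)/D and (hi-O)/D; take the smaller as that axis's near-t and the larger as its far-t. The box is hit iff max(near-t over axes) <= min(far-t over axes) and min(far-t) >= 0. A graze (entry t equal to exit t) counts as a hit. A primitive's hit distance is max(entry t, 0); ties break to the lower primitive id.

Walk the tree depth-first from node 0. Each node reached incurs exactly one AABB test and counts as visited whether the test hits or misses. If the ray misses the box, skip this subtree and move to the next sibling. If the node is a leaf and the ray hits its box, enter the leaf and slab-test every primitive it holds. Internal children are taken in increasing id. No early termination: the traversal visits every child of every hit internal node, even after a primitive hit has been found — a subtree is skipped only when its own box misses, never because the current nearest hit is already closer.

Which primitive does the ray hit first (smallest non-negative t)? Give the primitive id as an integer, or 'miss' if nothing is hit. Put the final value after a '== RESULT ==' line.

Walk:
N0 x:[73/2,54] y:[107/3,48] z:[65/2,52] -> hit [73/2,48], descend [3, 4, 8, 10]
  N3 x:[85/2,97/2] y:[107/3,139/3] z:[81/2,99/2] -> hit [85/2,139/3], descend [2, 7, 11]
    N2 x:[48,97/2] y:[107/3,112/3] z:[81/2,85/2] -> miss, prune
    N7 x:[85/2,87/2] y:[38,119/3] z:[95/2,99/2] -> miss, prune
    N11 x:[89/2,47] y:[46,139/3] z:[41,83/2] -> miss, prune
  N4 x:[53,54] y:[41,131/3] z:[87/2,52] -> miss, prune
  N8 x:[44,105/2] y:[40,47] z:[65/2,71/2] -> miss, prune
  N10 x:[73/2,85/2] y:[113/3,48] z:[69/2,77/2] -> hit [113/3,77/2], descend [6, 14]
    N6 x:[81/2,85/2] y:[47,48] z:[69/2,73/2] -> miss, prune
    N14 x:[73/2,38] y:[113/3,38] z:[38,77/2] -> hit [38,38] leaf, test {P7@t=38}

order=[0, 3, 2, 7, 11, 4, 8, 10, 6, 14]  |boxes|=10  |leaves|=1  hit=P7

== RESULT ==
7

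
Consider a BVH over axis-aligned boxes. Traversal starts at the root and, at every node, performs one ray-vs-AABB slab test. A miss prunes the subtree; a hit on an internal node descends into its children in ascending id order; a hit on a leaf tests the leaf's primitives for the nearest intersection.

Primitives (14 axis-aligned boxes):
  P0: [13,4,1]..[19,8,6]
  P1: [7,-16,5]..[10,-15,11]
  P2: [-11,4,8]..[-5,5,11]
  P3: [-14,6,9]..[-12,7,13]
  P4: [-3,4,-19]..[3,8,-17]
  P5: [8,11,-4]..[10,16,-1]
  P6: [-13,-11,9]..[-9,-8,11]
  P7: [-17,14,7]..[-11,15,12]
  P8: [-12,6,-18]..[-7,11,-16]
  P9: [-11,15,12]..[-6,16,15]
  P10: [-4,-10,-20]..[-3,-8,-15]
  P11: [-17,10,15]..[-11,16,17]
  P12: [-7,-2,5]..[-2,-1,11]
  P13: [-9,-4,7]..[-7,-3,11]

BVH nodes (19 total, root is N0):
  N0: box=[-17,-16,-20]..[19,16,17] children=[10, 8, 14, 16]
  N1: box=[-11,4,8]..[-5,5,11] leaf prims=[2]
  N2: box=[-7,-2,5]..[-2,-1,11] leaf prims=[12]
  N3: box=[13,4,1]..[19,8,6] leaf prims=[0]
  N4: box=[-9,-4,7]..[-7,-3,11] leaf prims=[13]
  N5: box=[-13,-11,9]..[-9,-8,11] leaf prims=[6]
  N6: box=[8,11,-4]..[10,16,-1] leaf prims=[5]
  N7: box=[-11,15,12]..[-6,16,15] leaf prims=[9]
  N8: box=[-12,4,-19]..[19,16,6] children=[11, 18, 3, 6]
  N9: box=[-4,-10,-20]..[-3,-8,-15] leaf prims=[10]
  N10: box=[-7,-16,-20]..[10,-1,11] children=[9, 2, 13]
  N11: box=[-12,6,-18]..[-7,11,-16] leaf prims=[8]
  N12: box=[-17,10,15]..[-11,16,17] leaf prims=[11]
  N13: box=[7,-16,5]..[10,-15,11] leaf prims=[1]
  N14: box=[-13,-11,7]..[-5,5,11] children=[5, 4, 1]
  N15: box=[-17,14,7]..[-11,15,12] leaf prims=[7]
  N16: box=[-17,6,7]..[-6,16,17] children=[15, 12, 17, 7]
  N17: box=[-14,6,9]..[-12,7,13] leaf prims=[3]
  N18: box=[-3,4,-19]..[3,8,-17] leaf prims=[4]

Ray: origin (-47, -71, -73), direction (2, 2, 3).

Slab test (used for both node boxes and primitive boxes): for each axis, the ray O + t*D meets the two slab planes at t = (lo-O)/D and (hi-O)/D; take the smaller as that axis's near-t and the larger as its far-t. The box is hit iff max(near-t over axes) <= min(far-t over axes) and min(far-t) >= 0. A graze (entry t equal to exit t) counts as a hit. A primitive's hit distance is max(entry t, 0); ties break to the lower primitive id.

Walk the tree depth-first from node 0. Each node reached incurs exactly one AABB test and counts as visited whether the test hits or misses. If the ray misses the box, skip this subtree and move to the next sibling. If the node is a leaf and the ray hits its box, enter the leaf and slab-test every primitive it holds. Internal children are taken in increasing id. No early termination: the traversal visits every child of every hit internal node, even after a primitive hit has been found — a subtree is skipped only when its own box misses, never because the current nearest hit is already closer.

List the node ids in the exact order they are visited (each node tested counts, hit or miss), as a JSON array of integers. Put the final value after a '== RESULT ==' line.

Walk:
N0 x:[15,33] y:[55/2,87/2] z:[53/3,30] -> hit [55/2,30], descend [8, 10, 14, 16]
  N8 x:[35/2,33] y:[75/2,87/2] z:[18,79/3] -> miss, prune
  N10 x:[20,57/2] y:[55/2,35] z:[53/3,28] -> hit [55/2,28], descend [2, 9, 13]
    N2 x:[20,45/2] y:[69/2,35] z:[26,28] -> miss, prune
    N9 x:[43/2,22] y:[61/2,63/2] z:[53/3,58/3] -> miss, prune
    N13 x:[27,57/2] y:[55/2,28] z:[26,28] -> hit [55/2,28] leaf, test {P1@t=55/2}
  N14 x:[17,21] y:[30,38] z:[80/3,28] -> miss, prune
  N16 x:[15,41/2] y:[77/2,87/2] z:[80/3,30] -> miss, prune

Summary -> nodes [0, 8, 10, 2, 9, 13, 14, 16]; box-tests=8; leaf-entries=1; first=P1

== RESULT ==
[0, 8, 10, 2, 9, 13, 14, 16]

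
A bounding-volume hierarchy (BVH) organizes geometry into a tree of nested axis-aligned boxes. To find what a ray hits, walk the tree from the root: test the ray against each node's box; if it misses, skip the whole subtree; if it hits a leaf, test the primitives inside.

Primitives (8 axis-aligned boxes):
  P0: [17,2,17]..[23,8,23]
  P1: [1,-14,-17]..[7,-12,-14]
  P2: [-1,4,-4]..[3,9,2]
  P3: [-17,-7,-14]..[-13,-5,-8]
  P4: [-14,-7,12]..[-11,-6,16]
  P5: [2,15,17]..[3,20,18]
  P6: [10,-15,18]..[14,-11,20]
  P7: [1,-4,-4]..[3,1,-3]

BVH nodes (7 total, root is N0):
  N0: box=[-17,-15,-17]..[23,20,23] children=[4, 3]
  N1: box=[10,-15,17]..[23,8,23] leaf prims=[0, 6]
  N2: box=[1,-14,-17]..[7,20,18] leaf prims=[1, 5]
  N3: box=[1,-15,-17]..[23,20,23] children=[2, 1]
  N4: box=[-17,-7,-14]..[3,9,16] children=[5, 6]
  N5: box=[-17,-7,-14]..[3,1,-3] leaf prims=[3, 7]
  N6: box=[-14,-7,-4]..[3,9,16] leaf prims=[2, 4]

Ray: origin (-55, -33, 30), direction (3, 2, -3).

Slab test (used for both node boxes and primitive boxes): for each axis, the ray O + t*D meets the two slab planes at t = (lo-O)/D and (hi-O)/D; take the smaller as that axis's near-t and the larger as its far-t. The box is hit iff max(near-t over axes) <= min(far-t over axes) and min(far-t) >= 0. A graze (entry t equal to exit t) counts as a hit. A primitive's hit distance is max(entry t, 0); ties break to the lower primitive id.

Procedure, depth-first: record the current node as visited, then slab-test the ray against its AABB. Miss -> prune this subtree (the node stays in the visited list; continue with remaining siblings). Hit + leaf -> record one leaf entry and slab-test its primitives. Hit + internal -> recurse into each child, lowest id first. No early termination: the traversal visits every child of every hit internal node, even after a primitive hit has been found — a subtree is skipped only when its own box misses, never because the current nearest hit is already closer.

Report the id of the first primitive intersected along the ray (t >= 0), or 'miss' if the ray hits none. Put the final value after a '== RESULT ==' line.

Trace the traversal:
N0 x:[38/3,26] y:[9,53/2] z:[7/3,47/3] -> hit [38/3,47/3], descend [3, 4]
  N3 x:[56/3,26] y:[9,53/2] z:[7/3,47/3] -> miss, prune
  N4 x:[38/3,58/3] y:[13,21] z:[14/3,44/3] -> hit [13,44/3], descend [5, 6]
    N5 x:[38/3,58/3] y:[13,17] z:[11,44/3] -> hit [13,44/3] leaf, test {P3@t=13, P7(miss)}
    N6 x:[41/3,58/3] y:[13,21] z:[14/3,34/3] -> miss, prune

Summary -> nodes [0, 3, 4, 5, 6]; box-tests=5; leaf-entries=1; first=P3

== RESULT ==
3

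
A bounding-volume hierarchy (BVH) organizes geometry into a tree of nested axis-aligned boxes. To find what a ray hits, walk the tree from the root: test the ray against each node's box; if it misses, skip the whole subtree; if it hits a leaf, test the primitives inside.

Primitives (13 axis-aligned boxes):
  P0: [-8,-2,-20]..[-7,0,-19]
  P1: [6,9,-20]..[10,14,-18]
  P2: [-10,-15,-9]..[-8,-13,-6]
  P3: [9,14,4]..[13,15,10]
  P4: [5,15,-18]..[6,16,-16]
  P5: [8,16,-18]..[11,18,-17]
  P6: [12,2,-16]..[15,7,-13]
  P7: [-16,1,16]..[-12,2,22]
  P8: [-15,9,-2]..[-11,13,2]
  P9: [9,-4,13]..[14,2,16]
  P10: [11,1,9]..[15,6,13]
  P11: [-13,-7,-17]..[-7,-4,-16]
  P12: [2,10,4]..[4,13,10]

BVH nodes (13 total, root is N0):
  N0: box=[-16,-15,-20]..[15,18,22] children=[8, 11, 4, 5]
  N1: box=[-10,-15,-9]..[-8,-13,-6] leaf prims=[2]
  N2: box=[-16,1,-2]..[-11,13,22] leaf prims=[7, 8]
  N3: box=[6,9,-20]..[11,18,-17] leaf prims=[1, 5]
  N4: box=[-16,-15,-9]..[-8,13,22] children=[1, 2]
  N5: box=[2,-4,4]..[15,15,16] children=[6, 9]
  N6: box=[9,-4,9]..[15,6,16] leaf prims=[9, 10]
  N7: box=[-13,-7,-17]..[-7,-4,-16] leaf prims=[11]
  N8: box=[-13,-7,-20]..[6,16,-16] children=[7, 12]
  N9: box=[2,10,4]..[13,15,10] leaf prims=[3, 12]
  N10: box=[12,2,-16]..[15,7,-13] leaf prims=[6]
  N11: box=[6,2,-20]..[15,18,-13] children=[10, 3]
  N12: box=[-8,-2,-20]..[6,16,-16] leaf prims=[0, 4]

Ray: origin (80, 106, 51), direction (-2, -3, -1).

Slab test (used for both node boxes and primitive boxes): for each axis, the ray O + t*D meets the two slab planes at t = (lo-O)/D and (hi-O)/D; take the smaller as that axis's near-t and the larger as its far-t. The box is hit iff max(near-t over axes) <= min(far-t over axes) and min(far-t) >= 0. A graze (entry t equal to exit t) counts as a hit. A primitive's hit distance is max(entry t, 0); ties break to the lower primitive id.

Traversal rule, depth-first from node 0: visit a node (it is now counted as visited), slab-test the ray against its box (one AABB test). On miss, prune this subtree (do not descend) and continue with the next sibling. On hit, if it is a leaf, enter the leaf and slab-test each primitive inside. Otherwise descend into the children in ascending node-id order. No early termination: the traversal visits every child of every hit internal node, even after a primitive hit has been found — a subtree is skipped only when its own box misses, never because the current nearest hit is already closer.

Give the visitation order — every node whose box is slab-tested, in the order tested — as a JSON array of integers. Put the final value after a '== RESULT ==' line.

Trace the traversal:
N0 x:[65/2,48] y:[88/3,121/3] z:[29,71] -> hit [65/2,121/3], descend [4, 5, 8, 11]
  N4 x:[44,48] y:[31,121/3] z:[29,60] -> miss, prune
  N5 x:[65/2,39] y:[91/3,110/3] z:[35,47] -> hit [35,110/3], descend [6, 9]
    N6 x:[65/2,71/2] y:[100/3,110/3] z:[35,42] -> hit [35,71/2] leaf, test {P9@t=35, P10(miss)}
    N9 x:[67/2,39] y:[91/3,32] z:[41,47] -> miss, prune
  N8 x:[37,93/2] y:[30,113/3] z:[67,71] -> miss, prune
  N11 x:[65/2,37] y:[88/3,104/3] z:[64,71] -> miss, prune

Summary -> nodes [0, 4, 5, 6, 9, 8, 11]; box-tests=7; leaf-entries=1; first=P9

== RESULT ==
[0, 4, 5, 6, 9, 8, 11]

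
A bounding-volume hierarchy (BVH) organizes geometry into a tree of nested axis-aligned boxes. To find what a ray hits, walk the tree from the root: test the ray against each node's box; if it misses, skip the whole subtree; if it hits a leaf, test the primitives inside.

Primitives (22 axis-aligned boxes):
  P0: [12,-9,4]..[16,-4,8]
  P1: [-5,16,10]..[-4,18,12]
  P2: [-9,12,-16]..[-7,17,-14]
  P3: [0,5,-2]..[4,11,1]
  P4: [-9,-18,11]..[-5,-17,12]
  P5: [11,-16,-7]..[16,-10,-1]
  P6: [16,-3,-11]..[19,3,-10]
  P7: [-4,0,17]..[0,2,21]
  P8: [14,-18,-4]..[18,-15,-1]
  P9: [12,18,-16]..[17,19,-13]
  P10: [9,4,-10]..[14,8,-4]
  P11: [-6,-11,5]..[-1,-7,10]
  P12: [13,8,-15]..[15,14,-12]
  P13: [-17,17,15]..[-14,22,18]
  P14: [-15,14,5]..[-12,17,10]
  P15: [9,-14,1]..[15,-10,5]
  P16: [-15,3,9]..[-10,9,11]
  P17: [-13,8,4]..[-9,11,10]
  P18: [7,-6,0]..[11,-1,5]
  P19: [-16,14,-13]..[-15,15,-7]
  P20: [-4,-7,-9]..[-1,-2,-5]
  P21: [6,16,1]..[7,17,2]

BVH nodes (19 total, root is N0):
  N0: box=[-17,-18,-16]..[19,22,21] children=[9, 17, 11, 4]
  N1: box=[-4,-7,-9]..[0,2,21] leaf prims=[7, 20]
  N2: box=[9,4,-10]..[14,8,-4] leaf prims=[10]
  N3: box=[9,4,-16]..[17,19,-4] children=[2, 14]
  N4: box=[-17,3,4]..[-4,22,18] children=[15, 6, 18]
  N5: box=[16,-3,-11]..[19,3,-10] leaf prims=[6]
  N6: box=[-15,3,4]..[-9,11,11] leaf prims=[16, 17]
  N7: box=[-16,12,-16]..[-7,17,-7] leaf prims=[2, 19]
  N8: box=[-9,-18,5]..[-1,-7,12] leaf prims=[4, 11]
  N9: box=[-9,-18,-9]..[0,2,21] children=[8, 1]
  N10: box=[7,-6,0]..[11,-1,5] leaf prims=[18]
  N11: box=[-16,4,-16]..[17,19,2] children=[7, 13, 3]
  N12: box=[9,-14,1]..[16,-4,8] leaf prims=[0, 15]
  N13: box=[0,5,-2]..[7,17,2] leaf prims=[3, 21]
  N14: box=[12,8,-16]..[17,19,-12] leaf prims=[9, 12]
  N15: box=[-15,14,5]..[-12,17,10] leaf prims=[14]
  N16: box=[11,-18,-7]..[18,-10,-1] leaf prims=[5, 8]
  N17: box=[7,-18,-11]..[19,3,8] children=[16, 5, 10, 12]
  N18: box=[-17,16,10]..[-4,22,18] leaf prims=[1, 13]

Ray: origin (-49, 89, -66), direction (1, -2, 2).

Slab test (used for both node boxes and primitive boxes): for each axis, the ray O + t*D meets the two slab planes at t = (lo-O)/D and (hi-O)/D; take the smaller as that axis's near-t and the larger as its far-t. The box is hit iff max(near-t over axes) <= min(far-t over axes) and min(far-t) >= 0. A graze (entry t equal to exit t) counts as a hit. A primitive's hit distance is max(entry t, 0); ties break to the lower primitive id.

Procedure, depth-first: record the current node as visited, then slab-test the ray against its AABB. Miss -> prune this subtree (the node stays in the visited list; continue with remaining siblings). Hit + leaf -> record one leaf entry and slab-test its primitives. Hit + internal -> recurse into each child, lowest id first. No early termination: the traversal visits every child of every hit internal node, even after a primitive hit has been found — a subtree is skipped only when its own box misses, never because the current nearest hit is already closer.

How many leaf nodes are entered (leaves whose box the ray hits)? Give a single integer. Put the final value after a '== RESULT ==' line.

Walk:
N0 x:[32,68] y:[67/2,107/2] z:[25,87/2] -> hit [67/2,87/2], descend [4, 9, 11, 17]
  N4 x:[32,45] y:[67/2,43] z:[35,42] -> hit [35,42], descend [6, 15, 18]
    N6 x:[34,40] y:[39,43] z:[35,77/2] -> miss, prune
    N15 x:[34,37] y:[36,75/2] z:[71/2,38] -> hit [36,37] leaf, test {P14@t=36}
    N18 x:[32,45] y:[67/2,73/2] z:[38,42] -> miss, prune
  N9 x:[40,49] y:[87/2,107/2] z:[57/2,87/2] -> hit [87/2,87/2], descend [1, 8]
    N1 x:[45,49] y:[87/2,48] z:[57/2,87/2] -> miss, prune
    N8 x:[40,48] y:[48,107/2] z:[71/2,39] -> miss, prune
  N11 x:[33,66] y:[35,85/2] z:[25,34] -> miss, prune
  N17 x:[56,68] y:[43,107/2] z:[55/2,37] -> miss, prune

Summary -> nodes [0, 4, 6, 15, 18, 9, 1, 8, 11, 17]; box-tests=10; leaf-entries=1; first=P14

== RESULT ==
1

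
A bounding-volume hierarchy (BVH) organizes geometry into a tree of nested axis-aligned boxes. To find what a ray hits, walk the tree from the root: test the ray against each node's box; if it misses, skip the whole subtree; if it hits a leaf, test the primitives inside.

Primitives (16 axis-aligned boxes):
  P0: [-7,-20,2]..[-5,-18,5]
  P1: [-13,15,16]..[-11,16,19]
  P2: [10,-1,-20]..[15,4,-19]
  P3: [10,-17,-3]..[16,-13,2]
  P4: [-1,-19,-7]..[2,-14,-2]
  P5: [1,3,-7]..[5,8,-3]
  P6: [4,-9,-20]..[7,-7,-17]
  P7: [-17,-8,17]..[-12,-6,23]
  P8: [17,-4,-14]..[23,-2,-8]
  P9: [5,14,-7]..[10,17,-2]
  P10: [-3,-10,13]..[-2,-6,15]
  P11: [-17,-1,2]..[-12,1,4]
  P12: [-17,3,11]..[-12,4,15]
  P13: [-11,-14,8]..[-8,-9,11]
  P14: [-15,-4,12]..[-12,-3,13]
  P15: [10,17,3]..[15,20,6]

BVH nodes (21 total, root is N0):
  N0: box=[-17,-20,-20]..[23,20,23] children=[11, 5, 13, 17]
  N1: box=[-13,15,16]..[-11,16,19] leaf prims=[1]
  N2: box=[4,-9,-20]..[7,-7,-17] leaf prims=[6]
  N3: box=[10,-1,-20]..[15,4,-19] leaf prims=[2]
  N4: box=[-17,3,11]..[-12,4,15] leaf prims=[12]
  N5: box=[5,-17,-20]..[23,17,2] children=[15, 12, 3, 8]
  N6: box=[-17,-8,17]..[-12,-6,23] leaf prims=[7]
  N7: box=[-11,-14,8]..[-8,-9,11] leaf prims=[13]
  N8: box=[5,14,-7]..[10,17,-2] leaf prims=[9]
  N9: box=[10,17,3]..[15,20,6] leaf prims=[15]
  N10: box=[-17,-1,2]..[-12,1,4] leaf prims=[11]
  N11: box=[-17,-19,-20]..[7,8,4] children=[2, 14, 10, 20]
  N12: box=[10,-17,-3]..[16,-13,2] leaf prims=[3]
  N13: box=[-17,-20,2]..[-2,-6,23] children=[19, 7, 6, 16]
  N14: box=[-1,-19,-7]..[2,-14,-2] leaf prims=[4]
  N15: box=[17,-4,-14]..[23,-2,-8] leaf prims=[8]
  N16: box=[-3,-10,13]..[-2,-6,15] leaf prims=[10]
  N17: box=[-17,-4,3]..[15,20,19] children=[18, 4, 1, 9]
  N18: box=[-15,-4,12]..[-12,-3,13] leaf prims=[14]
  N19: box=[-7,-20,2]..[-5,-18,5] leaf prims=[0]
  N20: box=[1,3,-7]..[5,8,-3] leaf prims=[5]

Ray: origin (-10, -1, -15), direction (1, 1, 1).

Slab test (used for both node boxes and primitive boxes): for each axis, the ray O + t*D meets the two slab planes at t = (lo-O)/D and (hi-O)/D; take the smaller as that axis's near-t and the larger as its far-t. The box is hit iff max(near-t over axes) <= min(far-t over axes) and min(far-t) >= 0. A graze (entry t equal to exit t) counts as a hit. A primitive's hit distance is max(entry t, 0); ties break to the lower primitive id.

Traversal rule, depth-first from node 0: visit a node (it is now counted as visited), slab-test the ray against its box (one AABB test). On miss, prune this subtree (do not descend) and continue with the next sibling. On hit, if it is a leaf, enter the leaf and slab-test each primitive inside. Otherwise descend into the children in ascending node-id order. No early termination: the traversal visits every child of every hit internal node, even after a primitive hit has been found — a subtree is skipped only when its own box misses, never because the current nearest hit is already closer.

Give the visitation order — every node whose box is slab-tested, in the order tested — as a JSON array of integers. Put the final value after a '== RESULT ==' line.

Trace the traversal:
N0 x:[-7,33] y:[-19,21] z:[-5,38] -> hit [-5,21], descend [5, 11, 13, 17]
  N5 x:[15,33] y:[-16,18] z:[-5,17] -> hit [15,17], descend [3, 8, 12, 15]
    N3 x:[20,25] y:[0,5] z:[-5,-4] -> miss, prune
    N8 x:[15,20] y:[15,18] z:[8,13] -> miss, prune
    N12 x:[20,26] y:[-16,-12] z:[12,17] -> miss, prune
    N15 x:[27,33] y:[-3,-1] z:[1,7] -> miss, prune
  N11 x:[-7,17] y:[-18,9] z:[-5,19] -> hit [-5,9], descend [2, 10, 14, 20]
    N2 x:[14,17] y:[-8,-6] z:[-5,-2] -> miss, prune
    N10 x:[-7,-2] y:[0,2] z:[17,19] -> miss, prune
    N14 x:[9,12] y:[-18,-13] z:[8,13] -> miss, prune
    N20 x:[11,15] y:[4,9] z:[8,12] -> miss, prune
  N13 x:[-7,8] y:[-19,-5] z:[17,38] -> miss, prune
  N17 x:[-7,25] y:[-3,21] z:[18,34] -> hit [18,21], descend [1, 4, 9, 18]
    N1 x:[-3,-1] y:[16,17] z:[31,34] -> miss, prune
    N4 x:[-7,-2] y:[4,5] z:[26,30] -> miss, prune
    N9 x:[20,25] y:[18,21] z:[18,21] -> hit [20,21] leaf, test {P15@t=20}
    N18 x:[-5,-2] y:[-3,-2] z:[27,28] -> miss, prune

17 AABB tests over nodes [0, 5, 3, 8, 12, 15, 11, 2, 10, 14, 20, 13, 17, 1, 4, 9, 18]; 1 leaf entered; closest P15.

== RESULT ==
[0, 5, 3, 8, 12, 15, 11, 2, 10, 14, 20, 13, 17, 1, 4, 9, 18]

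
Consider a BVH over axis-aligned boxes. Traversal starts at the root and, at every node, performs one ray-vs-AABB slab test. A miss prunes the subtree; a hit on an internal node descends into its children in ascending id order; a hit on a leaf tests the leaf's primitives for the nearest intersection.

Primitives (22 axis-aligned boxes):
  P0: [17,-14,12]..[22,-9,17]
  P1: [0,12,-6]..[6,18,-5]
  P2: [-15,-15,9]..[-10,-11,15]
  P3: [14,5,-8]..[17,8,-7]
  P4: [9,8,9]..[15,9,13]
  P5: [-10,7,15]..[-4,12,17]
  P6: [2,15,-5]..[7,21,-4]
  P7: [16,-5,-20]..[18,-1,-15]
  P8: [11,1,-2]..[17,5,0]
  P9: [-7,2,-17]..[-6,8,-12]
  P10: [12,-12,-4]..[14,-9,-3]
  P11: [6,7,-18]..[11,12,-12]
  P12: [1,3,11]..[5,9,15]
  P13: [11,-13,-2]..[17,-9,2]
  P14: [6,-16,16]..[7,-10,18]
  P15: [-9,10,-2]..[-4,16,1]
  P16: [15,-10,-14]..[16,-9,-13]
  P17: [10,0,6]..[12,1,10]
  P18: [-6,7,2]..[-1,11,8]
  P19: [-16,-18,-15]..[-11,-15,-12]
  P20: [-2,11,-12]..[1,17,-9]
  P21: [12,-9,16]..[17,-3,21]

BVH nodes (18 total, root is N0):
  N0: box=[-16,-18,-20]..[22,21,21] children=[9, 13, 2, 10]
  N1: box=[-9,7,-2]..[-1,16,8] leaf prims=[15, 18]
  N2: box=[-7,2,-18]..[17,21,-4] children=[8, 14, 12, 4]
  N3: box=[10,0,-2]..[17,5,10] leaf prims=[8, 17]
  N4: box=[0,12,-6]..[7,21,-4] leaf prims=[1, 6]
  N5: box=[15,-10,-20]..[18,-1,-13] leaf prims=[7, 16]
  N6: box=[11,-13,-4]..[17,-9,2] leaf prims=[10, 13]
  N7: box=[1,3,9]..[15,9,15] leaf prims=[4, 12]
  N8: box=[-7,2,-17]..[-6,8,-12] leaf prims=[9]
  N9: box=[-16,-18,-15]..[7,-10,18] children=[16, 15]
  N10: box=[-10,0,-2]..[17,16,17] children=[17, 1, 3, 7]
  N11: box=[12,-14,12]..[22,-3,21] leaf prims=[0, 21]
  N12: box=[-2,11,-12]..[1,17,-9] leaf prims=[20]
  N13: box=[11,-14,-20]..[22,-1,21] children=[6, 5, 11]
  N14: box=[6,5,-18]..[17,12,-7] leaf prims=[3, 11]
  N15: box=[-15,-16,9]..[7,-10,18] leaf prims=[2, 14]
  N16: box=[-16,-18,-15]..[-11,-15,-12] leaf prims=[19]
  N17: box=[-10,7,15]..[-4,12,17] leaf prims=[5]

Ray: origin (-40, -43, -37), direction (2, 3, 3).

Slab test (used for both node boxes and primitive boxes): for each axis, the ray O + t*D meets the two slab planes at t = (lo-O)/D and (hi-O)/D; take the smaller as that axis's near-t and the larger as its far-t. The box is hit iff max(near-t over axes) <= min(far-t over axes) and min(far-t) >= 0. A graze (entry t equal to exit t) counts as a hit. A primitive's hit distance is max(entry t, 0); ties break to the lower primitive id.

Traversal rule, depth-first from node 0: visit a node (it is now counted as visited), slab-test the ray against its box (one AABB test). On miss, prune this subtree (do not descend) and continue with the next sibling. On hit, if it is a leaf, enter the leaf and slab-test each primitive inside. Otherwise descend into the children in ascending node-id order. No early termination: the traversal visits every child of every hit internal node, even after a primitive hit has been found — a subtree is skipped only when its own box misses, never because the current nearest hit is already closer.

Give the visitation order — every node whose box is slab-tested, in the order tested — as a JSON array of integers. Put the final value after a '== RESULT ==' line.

Walk:
N0 x:[12,31] y:[25/3,64/3] z:[17/3,58/3] -> hit [12,58/3], descend [2, 9, 10, 13]
  N2 x:[33/2,57/2] y:[15,64/3] z:[19/3,11] -> miss, prune
  N9 x:[12,47/2] y:[25/3,11] z:[22/3,55/3] -> miss, prune
  N10 x:[15,57/2] y:[43/3,59/3] z:[35/3,18] -> hit [15,18], descend [1, 3, 7, 17]
    N1 x:[31/2,39/2] y:[50/3,59/3] z:[35/3,15] -> miss, prune
    N3 x:[25,57/2] y:[43/3,16] z:[35/3,47/3] -> miss, prune
    N7 x:[41/2,55/2] y:[46/3,52/3] z:[46/3,52/3] -> miss, prune
    N17 x:[15,18] y:[50/3,55/3] z:[52/3,18] -> hit [52/3,18] leaf, test {P5@t=52/3}
  N13 x:[51/2,31] y:[29/3,14] z:[17/3,58/3] -> miss, prune

9 AABB tests over nodes [0, 2, 9, 10, 1, 3, 7, 17, 13]; 1 leaf entered; closest P5.

== RESULT ==
[0, 2, 9, 10, 1, 3, 7, 17, 13]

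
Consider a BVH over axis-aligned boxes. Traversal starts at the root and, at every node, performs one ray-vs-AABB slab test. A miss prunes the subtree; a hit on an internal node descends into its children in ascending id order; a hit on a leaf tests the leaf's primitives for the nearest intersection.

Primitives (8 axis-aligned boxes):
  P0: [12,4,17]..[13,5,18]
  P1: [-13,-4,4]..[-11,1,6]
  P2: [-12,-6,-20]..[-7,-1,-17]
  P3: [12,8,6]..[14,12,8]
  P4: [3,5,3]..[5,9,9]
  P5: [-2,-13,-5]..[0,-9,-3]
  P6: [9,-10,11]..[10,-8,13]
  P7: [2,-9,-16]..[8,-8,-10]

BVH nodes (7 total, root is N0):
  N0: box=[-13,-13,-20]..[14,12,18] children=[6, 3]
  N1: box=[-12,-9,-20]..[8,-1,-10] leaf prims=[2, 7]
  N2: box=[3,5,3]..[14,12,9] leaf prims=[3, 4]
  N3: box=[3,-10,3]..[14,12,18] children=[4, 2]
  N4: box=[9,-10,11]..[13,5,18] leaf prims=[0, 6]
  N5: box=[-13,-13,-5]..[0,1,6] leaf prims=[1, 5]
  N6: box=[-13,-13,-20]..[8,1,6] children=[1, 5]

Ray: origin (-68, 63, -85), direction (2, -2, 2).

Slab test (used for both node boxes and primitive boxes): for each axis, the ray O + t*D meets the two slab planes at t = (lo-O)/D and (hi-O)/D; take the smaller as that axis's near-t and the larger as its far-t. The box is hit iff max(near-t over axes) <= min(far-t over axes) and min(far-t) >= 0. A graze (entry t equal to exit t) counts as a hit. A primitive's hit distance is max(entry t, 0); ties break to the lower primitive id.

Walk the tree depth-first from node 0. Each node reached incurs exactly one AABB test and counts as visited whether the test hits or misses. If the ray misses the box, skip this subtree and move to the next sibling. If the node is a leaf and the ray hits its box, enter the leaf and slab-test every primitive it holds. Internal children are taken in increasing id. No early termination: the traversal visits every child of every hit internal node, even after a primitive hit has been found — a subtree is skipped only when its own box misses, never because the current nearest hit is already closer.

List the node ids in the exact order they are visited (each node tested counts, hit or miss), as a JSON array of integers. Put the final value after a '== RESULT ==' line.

Trace the traversal:
N0 x:[55/2,41] y:[51/2,38] z:[65/2,103/2] -> hit [65/2,38], descend [3, 6]
  N3 x:[71/2,41] y:[51/2,73/2] z:[44,103/2] -> miss, prune
  N6 x:[55/2,38] y:[31,38] z:[65/2,91/2] -> hit [65/2,38], descend [1, 5]
    N1 x:[28,38] y:[32,36] z:[65/2,75/2] -> hit [65/2,36] leaf, test {P2(miss), P7@t=71/2}
    N5 x:[55/2,34] y:[31,38] z:[40,91/2] -> miss, prune

Visited [0, 3, 6, 1, 5]. Tests: 5 box, 1 leaf. Nearest: P7.

== RESULT ==
[0, 3, 6, 1, 5]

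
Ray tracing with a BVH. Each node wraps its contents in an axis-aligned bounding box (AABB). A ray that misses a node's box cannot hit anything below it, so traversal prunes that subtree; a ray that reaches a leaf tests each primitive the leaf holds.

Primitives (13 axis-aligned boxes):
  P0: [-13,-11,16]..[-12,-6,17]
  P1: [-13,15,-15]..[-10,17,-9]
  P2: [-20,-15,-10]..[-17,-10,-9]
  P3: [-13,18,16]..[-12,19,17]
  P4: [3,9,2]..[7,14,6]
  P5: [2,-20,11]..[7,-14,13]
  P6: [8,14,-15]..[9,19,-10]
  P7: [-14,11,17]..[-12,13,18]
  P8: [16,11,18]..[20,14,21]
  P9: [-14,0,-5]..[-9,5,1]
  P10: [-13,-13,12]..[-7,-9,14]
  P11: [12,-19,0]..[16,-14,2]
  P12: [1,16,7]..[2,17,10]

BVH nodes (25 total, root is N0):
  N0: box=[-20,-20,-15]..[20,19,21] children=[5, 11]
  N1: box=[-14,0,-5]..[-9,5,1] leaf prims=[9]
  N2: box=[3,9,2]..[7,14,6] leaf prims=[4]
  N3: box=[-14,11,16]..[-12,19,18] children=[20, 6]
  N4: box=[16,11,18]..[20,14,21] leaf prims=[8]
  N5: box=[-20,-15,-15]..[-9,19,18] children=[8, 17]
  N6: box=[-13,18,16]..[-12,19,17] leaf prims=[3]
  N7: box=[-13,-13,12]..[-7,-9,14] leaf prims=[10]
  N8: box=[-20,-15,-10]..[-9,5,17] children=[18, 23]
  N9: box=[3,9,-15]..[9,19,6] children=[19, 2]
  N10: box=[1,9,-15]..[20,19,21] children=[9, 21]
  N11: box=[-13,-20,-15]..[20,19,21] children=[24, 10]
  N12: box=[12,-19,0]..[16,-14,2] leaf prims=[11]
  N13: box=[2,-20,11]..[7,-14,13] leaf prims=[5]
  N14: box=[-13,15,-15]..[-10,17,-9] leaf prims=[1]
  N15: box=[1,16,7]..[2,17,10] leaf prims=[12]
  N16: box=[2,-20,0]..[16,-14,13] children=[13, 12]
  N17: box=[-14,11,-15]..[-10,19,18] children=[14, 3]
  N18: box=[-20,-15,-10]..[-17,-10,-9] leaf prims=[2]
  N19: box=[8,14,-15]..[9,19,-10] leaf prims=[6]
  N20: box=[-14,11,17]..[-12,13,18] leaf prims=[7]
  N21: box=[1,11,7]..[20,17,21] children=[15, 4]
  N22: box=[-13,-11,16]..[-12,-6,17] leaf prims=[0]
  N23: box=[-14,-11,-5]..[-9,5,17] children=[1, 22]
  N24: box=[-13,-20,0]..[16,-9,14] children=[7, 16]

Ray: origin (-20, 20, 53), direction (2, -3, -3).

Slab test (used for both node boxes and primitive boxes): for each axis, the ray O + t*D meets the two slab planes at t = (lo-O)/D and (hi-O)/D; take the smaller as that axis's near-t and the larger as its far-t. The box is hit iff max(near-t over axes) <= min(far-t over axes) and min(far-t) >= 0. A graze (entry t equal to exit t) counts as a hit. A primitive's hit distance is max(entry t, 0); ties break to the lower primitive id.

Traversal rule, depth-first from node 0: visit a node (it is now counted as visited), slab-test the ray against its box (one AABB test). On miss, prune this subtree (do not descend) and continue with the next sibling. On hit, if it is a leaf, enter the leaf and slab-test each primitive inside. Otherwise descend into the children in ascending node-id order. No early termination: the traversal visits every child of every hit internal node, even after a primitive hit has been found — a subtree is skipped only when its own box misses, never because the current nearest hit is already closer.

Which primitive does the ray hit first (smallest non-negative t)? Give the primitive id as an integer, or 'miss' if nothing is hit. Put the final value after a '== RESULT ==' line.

Traverse from the root:
N0 x:[0,20] y:[1/3,40/3] z:[32/3,68/3] -> hit [32/3,40/3], descend [5, 11]
  N5 x:[0,11/2] y:[1/3,35/3] z:[35/3,68/3] -> miss, prune
  N11 x:[7/2,20] y:[1/3,40/3] z:[32/3,68/3] -> hit [32/3,40/3], descend [10, 24]
    N10 x:[21/2,20] y:[1/3,11/3] z:[32/3,68/3] -> miss, prune
    N24 x:[7/2,18] y:[29/3,40/3] z:[13,53/3] -> hit [13,40/3], descend [7, 16]
      N7 x:[7/2,13/2] y:[29/3,11] z:[13,41/3] -> miss, prune
      N16 x:[11,18] y:[34/3,40/3] z:[40/3,53/3] -> hit [40/3,40/3], descend [12, 13]
        N12 x:[16,18] y:[34/3,13] z:[17,53/3] -> miss, prune
        N13 x:[11,27/2] y:[34/3,40/3] z:[40/3,14] -> hit [40/3,40/3] leaf, test {P5@t=40/3}

Summary -> nodes [0, 5, 11, 10, 24, 7, 16, 12, 13]; box-tests=9; leaf-entries=1; first=P5

== RESULT ==
5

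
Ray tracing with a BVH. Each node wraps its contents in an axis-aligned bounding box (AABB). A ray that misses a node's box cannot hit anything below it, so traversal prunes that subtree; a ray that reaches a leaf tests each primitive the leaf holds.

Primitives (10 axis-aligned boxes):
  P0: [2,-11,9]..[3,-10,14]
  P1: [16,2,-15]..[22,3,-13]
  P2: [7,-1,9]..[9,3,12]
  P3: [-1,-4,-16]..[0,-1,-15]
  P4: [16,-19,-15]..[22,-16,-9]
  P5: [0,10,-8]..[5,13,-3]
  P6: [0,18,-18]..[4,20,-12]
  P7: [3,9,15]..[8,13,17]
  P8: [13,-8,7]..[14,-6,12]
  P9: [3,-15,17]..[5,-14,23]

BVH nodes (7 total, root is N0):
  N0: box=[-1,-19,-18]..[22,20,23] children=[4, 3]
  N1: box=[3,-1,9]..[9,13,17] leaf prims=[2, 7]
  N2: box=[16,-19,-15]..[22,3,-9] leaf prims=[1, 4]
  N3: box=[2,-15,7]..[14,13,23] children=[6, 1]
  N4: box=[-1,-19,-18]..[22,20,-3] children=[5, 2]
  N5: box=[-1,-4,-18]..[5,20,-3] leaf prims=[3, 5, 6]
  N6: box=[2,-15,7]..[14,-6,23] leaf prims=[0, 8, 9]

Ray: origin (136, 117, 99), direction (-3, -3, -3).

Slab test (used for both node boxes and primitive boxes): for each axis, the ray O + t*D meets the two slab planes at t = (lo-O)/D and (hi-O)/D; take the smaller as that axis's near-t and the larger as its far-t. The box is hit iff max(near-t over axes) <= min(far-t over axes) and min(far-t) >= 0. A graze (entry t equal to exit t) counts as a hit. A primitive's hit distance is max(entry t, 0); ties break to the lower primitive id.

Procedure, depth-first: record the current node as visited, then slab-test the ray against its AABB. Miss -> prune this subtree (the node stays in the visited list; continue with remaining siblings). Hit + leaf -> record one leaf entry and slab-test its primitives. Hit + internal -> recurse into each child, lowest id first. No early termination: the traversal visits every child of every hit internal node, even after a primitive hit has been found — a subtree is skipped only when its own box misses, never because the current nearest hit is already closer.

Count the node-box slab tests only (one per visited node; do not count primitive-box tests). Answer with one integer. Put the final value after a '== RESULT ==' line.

Walk:
N0 x:[38,137/3] y:[97/3,136/3] z:[76/3,39] -> hit [38,39], descend [3, 4]
  N3 x:[122/3,134/3] y:[104/3,44] z:[76/3,92/3] -> miss, prune
  N4 x:[38,137/3] y:[97/3,136/3] z:[34,39] -> hit [38,39], descend [2, 5]
    N2 x:[38,40] y:[38,136/3] z:[36,38] -> hit [38,38] leaf, test {P1@t=38, P4(miss)}
    N5 x:[131/3,137/3] y:[97/3,121/3] z:[34,39] -> miss, prune

Summary -> nodes [0, 3, 4, 2, 5]; box-tests=5; leaf-entries=1; first=P1

== RESULT ==
5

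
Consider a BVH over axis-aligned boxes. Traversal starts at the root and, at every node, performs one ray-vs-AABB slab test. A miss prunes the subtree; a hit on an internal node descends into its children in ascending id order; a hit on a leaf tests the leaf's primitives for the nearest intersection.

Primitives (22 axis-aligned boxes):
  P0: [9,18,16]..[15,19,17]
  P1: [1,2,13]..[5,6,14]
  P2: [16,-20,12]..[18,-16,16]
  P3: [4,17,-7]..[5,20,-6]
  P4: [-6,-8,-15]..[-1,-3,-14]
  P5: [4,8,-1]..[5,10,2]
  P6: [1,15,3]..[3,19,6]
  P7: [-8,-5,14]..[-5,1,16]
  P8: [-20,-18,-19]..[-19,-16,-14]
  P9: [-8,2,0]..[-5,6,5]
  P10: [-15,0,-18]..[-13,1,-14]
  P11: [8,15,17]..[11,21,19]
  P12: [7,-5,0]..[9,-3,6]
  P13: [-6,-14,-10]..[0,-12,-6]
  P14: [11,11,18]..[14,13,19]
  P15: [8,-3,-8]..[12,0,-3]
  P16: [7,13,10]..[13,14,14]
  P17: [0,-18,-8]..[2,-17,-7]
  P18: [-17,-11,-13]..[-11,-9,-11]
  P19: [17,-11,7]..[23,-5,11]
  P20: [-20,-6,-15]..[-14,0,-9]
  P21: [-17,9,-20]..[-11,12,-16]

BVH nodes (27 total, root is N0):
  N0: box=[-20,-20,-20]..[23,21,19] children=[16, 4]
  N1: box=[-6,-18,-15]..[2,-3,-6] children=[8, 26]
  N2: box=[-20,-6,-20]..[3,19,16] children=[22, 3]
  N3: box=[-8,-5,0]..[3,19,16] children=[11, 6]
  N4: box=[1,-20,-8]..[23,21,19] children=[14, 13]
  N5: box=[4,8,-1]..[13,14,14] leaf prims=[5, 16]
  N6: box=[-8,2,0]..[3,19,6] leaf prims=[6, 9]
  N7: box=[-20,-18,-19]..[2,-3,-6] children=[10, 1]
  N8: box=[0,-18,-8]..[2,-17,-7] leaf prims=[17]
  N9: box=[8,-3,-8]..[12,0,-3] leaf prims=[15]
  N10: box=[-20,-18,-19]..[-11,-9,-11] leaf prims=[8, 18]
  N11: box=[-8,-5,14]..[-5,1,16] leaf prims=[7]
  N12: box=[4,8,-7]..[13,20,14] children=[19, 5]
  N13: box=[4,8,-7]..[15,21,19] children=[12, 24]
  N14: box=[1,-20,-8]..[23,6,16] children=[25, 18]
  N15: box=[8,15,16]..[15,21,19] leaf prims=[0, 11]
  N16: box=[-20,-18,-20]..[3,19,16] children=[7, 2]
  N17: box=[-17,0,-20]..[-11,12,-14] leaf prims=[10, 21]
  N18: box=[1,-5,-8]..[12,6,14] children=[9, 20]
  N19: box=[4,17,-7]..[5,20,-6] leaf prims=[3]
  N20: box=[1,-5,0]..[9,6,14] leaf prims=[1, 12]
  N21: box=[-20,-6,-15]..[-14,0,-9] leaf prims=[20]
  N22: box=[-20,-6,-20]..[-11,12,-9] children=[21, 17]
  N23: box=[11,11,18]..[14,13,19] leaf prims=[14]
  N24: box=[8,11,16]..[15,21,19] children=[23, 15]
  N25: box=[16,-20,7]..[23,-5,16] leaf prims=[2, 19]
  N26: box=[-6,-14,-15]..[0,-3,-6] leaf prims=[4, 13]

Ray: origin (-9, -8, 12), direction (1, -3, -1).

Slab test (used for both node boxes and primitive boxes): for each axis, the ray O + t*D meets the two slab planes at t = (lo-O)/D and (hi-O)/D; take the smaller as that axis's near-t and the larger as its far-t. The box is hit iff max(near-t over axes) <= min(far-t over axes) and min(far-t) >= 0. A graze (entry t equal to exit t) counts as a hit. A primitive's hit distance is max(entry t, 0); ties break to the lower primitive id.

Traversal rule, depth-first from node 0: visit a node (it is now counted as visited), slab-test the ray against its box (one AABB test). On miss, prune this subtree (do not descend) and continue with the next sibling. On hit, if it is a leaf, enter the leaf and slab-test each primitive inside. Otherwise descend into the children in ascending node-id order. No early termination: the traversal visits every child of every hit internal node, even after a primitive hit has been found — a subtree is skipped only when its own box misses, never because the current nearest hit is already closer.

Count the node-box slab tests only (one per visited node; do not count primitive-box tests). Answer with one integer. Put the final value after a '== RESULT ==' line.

Trace the traversal:
N0 x:[-11,32] y:[-29/3,4] z:[-7,32] -> hit [-7,4], descend [4, 16]
  N4 x:[10,32] y:[-29/3,4] z:[-7,20] -> miss, prune
  N16 x:[-11,12] y:[-9,10/3] z:[-4,32] -> hit [-4,10/3], descend [2, 7]
    N2 x:[-11,12] y:[-9,-2/3] z:[-4,32] -> miss, prune
    N7 x:[-11,11] y:[-5/3,10/3] z:[18,31] -> miss, prune

order=[0, 4, 16, 2, 7]  |boxes|=5  |leaves|=0  hit=miss

== RESULT ==
5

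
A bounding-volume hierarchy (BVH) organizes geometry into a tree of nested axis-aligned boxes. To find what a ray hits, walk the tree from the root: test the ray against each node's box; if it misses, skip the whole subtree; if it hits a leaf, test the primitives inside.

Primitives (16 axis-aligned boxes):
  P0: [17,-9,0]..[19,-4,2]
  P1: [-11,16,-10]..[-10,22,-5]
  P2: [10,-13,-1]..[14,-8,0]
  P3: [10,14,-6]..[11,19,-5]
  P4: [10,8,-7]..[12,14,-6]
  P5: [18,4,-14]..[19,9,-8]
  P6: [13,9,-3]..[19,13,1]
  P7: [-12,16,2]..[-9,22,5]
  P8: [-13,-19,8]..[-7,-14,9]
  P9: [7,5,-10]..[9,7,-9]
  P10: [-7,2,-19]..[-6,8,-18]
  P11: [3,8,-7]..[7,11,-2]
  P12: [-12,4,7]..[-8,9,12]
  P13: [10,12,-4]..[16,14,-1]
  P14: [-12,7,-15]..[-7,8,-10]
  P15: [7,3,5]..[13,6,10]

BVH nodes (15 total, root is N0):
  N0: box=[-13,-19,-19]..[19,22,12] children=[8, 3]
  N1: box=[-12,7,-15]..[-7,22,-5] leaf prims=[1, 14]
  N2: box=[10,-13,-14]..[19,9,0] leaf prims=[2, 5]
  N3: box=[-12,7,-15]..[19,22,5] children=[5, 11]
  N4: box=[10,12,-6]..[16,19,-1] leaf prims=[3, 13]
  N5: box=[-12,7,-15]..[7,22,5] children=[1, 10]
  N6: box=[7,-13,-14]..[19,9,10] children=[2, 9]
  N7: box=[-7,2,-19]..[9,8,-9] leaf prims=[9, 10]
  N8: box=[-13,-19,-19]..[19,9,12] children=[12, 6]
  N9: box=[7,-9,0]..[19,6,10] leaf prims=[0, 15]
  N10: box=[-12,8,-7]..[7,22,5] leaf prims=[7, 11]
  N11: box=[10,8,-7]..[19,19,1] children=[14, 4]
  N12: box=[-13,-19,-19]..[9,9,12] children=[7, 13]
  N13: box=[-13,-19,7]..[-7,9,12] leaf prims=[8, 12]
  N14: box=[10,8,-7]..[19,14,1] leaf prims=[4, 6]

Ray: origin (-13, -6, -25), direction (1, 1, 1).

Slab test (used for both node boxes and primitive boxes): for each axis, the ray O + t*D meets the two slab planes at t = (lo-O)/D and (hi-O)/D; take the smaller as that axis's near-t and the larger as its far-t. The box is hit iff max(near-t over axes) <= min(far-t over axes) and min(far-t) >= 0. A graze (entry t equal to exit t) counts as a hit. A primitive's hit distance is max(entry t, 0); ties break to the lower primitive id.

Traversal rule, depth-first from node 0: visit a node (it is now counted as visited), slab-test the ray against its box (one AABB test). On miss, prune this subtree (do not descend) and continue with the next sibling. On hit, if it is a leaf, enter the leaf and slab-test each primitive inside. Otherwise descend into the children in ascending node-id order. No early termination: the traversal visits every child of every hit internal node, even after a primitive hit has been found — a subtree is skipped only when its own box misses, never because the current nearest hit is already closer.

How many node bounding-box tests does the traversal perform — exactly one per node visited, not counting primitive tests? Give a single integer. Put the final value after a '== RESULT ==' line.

Walk:
N0 x:[0,32] y:[-13,28] z:[6,37] -> hit [6,28], descend [3, 8]
  N3 x:[1,32] y:[13,28] z:[10,30] -> hit [13,28], descend [5, 11]
    N5 x:[1,20] y:[13,28] z:[10,30] -> hit [13,20], descend [1, 10]
      N1 x:[1,6] y:[13,28] z:[10,20] -> miss, prune
      N10 x:[1,20] y:[14,28] z:[18,30] -> hit [18,20] leaf, test {P7(miss), P11(miss)}
    N11 x:[23,32] y:[14,25] z:[18,26] -> hit [23,25], descend [4, 14]
      N4 x:[23,29] y:[18,25] z:[19,24] -> hit [23,24] leaf, test {P3(miss), P13(miss)}
      N14 x:[23,32] y:[14,20] z:[18,26] -> miss, prune
  N8 x:[0,32] y:[-13,15] z:[6,37] -> hit [6,15], descend [6, 12]
    N6 x:[20,32] y:[-7,15] z:[11,35] -> miss, prune
    N12 x:[0,22] y:[-13,15] z:[6,37] -> hit [6,15], descend [7, 13]
      N7 x:[6,22] y:[8,14] z:[6,16] -> hit [8,14] leaf, test {P9(miss), P10(miss)}
      N13 x:[0,6] y:[-13,15] z:[32,37] -> miss, prune

13 AABB tests over nodes [0, 3, 5, 1, 10, 11, 4, 14, 8, 6, 12, 7, 13]; 3 leaves entered; closest miss.

== RESULT ==
13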